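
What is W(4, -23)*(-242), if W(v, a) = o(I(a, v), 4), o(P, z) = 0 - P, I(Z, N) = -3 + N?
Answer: 242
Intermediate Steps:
o(P, z) = -P
W(v, a) = 3 - v (W(v, a) = -(-3 + v) = 3 - v)
W(4, -23)*(-242) = (3 - 1*4)*(-242) = (3 - 4)*(-242) = -1*(-242) = 242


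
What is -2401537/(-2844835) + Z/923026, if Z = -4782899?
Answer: -11389877385703/2625856670710 ≈ -4.3376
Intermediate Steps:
-2401537/(-2844835) + Z/923026 = -2401537/(-2844835) - 4782899/923026 = -2401537*(-1/2844835) - 4782899*1/923026 = 2401537/2844835 - 4782899/923026 = -11389877385703/2625856670710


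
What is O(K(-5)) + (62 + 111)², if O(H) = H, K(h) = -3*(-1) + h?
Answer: 29927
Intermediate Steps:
K(h) = 3 + h
O(K(-5)) + (62 + 111)² = (3 - 5) + (62 + 111)² = -2 + 173² = -2 + 29929 = 29927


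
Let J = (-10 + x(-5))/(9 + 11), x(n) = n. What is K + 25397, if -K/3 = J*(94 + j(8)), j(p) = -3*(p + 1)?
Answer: 102191/4 ≈ 25548.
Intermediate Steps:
j(p) = -3 - 3*p (j(p) = -3*(1 + p) = -3 - 3*p)
J = -¾ (J = (-10 - 5)/(9 + 11) = -15/20 = -15*1/20 = -¾ ≈ -0.75000)
K = 603/4 (K = -(-9)*(94 + (-3 - 3*8))/4 = -(-9)*(94 + (-3 - 24))/4 = -(-9)*(94 - 27)/4 = -(-9)*67/4 = -3*(-201/4) = 603/4 ≈ 150.75)
K + 25397 = 603/4 + 25397 = 102191/4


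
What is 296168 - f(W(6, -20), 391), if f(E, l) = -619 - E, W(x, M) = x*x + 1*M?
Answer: 296803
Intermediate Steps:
W(x, M) = M + x² (W(x, M) = x² + M = M + x²)
296168 - f(W(6, -20), 391) = 296168 - (-619 - (-20 + 6²)) = 296168 - (-619 - (-20 + 36)) = 296168 - (-619 - 1*16) = 296168 - (-619 - 16) = 296168 - 1*(-635) = 296168 + 635 = 296803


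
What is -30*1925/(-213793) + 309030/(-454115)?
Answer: -7968661908/19417321639 ≈ -0.41039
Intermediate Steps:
-30*1925/(-213793) + 309030/(-454115) = -57750*(-1/213793) + 309030*(-1/454115) = 57750/213793 - 61806/90823 = -7968661908/19417321639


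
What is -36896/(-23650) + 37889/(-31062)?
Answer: 124994351/367308150 ≈ 0.34030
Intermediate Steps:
-36896/(-23650) + 37889/(-31062) = -36896*(-1/23650) + 37889*(-1/31062) = 18448/11825 - 37889/31062 = 124994351/367308150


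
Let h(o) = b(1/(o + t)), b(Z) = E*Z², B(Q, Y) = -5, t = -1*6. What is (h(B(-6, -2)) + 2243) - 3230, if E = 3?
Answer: -119424/121 ≈ -986.98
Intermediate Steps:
t = -6
b(Z) = 3*Z²
h(o) = 3/(-6 + o)² (h(o) = 3*(1/(o - 6))² = 3*(1/(-6 + o))² = 3/(-6 + o)²)
(h(B(-6, -2)) + 2243) - 3230 = (3/(-6 - 5)² + 2243) - 3230 = (3/(-11)² + 2243) - 3230 = (3*(1/121) + 2243) - 3230 = (3/121 + 2243) - 3230 = 271406/121 - 3230 = -119424/121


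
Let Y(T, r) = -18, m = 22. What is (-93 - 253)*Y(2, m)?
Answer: 6228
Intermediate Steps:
(-93 - 253)*Y(2, m) = (-93 - 253)*(-18) = -346*(-18) = 6228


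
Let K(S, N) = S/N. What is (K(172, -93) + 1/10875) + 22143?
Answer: 2488111802/112375 ≈ 22141.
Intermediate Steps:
(K(172, -93) + 1/10875) + 22143 = (172/(-93) + 1/10875) + 22143 = (172*(-1/93) + 1/10875) + 22143 = (-172/93 + 1/10875) + 22143 = -207823/112375 + 22143 = 2488111802/112375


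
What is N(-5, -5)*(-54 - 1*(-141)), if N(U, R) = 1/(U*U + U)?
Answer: 87/20 ≈ 4.3500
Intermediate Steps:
N(U, R) = 1/(U + U²) (N(U, R) = 1/(U² + U) = 1/(U + U²))
N(-5, -5)*(-54 - 1*(-141)) = (1/((-5)*(1 - 5)))*(-54 - 1*(-141)) = (-⅕/(-4))*(-54 + 141) = -⅕*(-¼)*87 = (1/20)*87 = 87/20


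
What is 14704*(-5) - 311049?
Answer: -384569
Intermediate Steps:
14704*(-5) - 311049 = -73520 - 311049 = -384569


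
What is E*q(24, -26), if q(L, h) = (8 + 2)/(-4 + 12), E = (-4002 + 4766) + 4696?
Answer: 6825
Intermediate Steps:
E = 5460 (E = 764 + 4696 = 5460)
q(L, h) = 5/4 (q(L, h) = 10/8 = 10*(⅛) = 5/4)
E*q(24, -26) = 5460*(5/4) = 6825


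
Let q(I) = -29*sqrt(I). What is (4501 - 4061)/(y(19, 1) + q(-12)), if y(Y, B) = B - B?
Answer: 220*I*sqrt(3)/87 ≈ 4.3799*I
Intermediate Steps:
y(Y, B) = 0
(4501 - 4061)/(y(19, 1) + q(-12)) = (4501 - 4061)/(0 - 58*I*sqrt(3)) = 440/(0 - 58*I*sqrt(3)) = 440/((-58*I*sqrt(3))) = 440*(I*sqrt(3)/174) = 220*I*sqrt(3)/87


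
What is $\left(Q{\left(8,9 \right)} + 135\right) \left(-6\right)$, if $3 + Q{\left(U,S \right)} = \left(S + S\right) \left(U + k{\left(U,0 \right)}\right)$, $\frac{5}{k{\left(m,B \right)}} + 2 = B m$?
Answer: $-1386$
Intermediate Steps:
$k{\left(m,B \right)} = \frac{5}{-2 + B m}$
$Q{\left(U,S \right)} = -3 + 2 S \left(- \frac{5}{2} + U\right)$ ($Q{\left(U,S \right)} = -3 + \left(S + S\right) \left(U + \frac{5}{-2 + 0 U}\right) = -3 + 2 S \left(U + \frac{5}{-2 + 0}\right) = -3 + 2 S \left(U + \frac{5}{-2}\right) = -3 + 2 S \left(U + 5 \left(- \frac{1}{2}\right)\right) = -3 + 2 S \left(U - \frac{5}{2}\right) = -3 + 2 S \left(- \frac{5}{2} + U\right)$)
$\left(Q{\left(8,9 \right)} + 135\right) \left(-6\right) = \left(\left(-3 - 45 + 2 \cdot 9 \cdot 8\right) + 135\right) \left(-6\right) = \left(\left(-3 - 45 + 144\right) + 135\right) \left(-6\right) = \left(96 + 135\right) \left(-6\right) = 231 \left(-6\right) = -1386$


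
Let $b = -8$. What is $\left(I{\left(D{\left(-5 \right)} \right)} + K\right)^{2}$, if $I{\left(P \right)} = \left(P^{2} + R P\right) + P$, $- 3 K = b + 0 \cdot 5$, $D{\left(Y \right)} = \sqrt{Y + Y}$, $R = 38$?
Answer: $- \frac{136406}{9} - 572 i \sqrt{10} \approx -15156.0 - 1808.8 i$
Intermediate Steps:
$D{\left(Y \right)} = \sqrt{2} \sqrt{Y}$ ($D{\left(Y \right)} = \sqrt{2 Y} = \sqrt{2} \sqrt{Y}$)
$K = \frac{8}{3}$ ($K = - \frac{-8 + 0 \cdot 5}{3} = - \frac{-8 + 0}{3} = \left(- \frac{1}{3}\right) \left(-8\right) = \frac{8}{3} \approx 2.6667$)
$I{\left(P \right)} = P^{2} + 39 P$ ($I{\left(P \right)} = \left(P^{2} + 38 P\right) + P = P^{2} + 39 P$)
$\left(I{\left(D{\left(-5 \right)} \right)} + K\right)^{2} = \left(\sqrt{2} \sqrt{-5} \left(39 + \sqrt{2} \sqrt{-5}\right) + \frac{8}{3}\right)^{2} = \left(\sqrt{2} i \sqrt{5} \left(39 + \sqrt{2} i \sqrt{5}\right) + \frac{8}{3}\right)^{2} = \left(i \sqrt{10} \left(39 + i \sqrt{10}\right) + \frac{8}{3}\right)^{2} = \left(\frac{8}{3} + i \sqrt{10} \left(39 + i \sqrt{10}\right)\right)^{2}$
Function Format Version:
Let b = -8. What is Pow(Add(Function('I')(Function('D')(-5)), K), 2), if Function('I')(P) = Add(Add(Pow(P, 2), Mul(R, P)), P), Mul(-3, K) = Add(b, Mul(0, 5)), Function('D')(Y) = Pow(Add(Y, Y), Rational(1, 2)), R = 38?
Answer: Add(Rational(-136406, 9), Mul(-572, I, Pow(10, Rational(1, 2)))) ≈ Add(-15156., Mul(-1808.8, I))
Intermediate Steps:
Function('D')(Y) = Mul(Pow(2, Rational(1, 2)), Pow(Y, Rational(1, 2))) (Function('D')(Y) = Pow(Mul(2, Y), Rational(1, 2)) = Mul(Pow(2, Rational(1, 2)), Pow(Y, Rational(1, 2))))
K = Rational(8, 3) (K = Mul(Rational(-1, 3), Add(-8, Mul(0, 5))) = Mul(Rational(-1, 3), Add(-8, 0)) = Mul(Rational(-1, 3), -8) = Rational(8, 3) ≈ 2.6667)
Function('I')(P) = Add(Pow(P, 2), Mul(39, P)) (Function('I')(P) = Add(Add(Pow(P, 2), Mul(38, P)), P) = Add(Pow(P, 2), Mul(39, P)))
Pow(Add(Function('I')(Function('D')(-5)), K), 2) = Pow(Add(Mul(Mul(Pow(2, Rational(1, 2)), Pow(-5, Rational(1, 2))), Add(39, Mul(Pow(2, Rational(1, 2)), Pow(-5, Rational(1, 2))))), Rational(8, 3)), 2) = Pow(Add(Mul(Mul(Pow(2, Rational(1, 2)), Mul(I, Pow(5, Rational(1, 2)))), Add(39, Mul(Pow(2, Rational(1, 2)), Mul(I, Pow(5, Rational(1, 2)))))), Rational(8, 3)), 2) = Pow(Add(Mul(Mul(I, Pow(10, Rational(1, 2))), Add(39, Mul(I, Pow(10, Rational(1, 2))))), Rational(8, 3)), 2) = Pow(Add(Mul(I, Pow(10, Rational(1, 2)), Add(39, Mul(I, Pow(10, Rational(1, 2))))), Rational(8, 3)), 2) = Pow(Add(Rational(8, 3), Mul(I, Pow(10, Rational(1, 2)), Add(39, Mul(I, Pow(10, Rational(1, 2)))))), 2)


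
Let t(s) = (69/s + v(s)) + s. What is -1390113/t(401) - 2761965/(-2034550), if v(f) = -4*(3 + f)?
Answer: 18924591604434/16518714905 ≈ 1145.6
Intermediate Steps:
v(f) = -12 - 4*f
t(s) = -12 - 3*s + 69/s (t(s) = (69/s + (-12 - 4*s)) + s = (-12 - 4*s + 69/s) + s = -12 - 3*s + 69/s)
-1390113/t(401) - 2761965/(-2034550) = -1390113/(-12 - 3*401 + 69/401) - 2761965/(-2034550) = -1390113/(-12 - 1203 + 69*(1/401)) - 2761965*(-1/2034550) = -1390113/(-12 - 1203 + 69/401) + 552393/406910 = -1390113/(-487146/401) + 552393/406910 = -1390113*(-401/487146) + 552393/406910 = 185811771/162382 + 552393/406910 = 18924591604434/16518714905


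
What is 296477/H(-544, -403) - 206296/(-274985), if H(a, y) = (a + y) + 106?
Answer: -81353232909/231262385 ≈ -351.78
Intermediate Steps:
H(a, y) = 106 + a + y
296477/H(-544, -403) - 206296/(-274985) = 296477/(106 - 544 - 403) - 206296/(-274985) = 296477/(-841) - 206296*(-1/274985) = 296477*(-1/841) + 206296/274985 = -296477/841 + 206296/274985 = -81353232909/231262385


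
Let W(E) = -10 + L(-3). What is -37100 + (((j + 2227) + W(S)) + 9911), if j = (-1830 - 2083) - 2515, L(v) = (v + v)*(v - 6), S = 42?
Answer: -31346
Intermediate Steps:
L(v) = 2*v*(-6 + v) (L(v) = (2*v)*(-6 + v) = 2*v*(-6 + v))
j = -6428 (j = -3913 - 2515 = -6428)
W(E) = 44 (W(E) = -10 + 2*(-3)*(-6 - 3) = -10 + 2*(-3)*(-9) = -10 + 54 = 44)
-37100 + (((j + 2227) + W(S)) + 9911) = -37100 + (((-6428 + 2227) + 44) + 9911) = -37100 + ((-4201 + 44) + 9911) = -37100 + (-4157 + 9911) = -37100 + 5754 = -31346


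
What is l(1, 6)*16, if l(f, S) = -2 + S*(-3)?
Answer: -320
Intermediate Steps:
l(f, S) = -2 - 3*S
l(1, 6)*16 = (-2 - 3*6)*16 = (-2 - 18)*16 = -20*16 = -320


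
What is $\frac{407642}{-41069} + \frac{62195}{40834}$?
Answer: $- \frac{14091366973}{1677011546} \approx -8.4027$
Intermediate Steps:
$\frac{407642}{-41069} + \frac{62195}{40834} = 407642 \left(- \frac{1}{41069}\right) + 62195 \cdot \frac{1}{40834} = - \frac{407642}{41069} + \frac{62195}{40834} = - \frac{14091366973}{1677011546}$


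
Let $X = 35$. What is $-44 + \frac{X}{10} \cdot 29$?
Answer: $\frac{115}{2} \approx 57.5$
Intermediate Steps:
$-44 + \frac{X}{10} \cdot 29 = -44 + \frac{35}{10} \cdot 29 = -44 + 35 \cdot \frac{1}{10} \cdot 29 = -44 + \frac{7}{2} \cdot 29 = -44 + \frac{203}{2} = \frac{115}{2}$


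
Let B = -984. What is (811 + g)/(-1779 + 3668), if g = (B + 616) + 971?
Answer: 1414/1889 ≈ 0.74854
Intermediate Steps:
g = 603 (g = (-984 + 616) + 971 = -368 + 971 = 603)
(811 + g)/(-1779 + 3668) = (811 + 603)/(-1779 + 3668) = 1414/1889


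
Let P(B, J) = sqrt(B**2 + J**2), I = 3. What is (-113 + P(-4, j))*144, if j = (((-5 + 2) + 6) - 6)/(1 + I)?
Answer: -16272 + 36*sqrt(265) ≈ -15686.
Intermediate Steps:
j = -3/4 (j = (((-5 + 2) + 6) - 6)/(1 + 3) = ((-3 + 6) - 6)/4 = (3 - 6)*(1/4) = -3*1/4 = -3/4 ≈ -0.75000)
(-113 + P(-4, j))*144 = (-113 + sqrt((-4)**2 + (-3/4)**2))*144 = (-113 + sqrt(16 + 9/16))*144 = (-113 + sqrt(265/16))*144 = (-113 + sqrt(265)/4)*144 = -16272 + 36*sqrt(265)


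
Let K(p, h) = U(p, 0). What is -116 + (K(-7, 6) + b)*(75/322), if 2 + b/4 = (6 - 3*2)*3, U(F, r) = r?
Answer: -18976/161 ≈ -117.86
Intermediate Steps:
K(p, h) = 0
b = -8 (b = -8 + 4*((6 - 3*2)*3) = -8 + 4*((6 - 6)*3) = -8 + 4*(0*3) = -8 + 4*0 = -8 + 0 = -8)
-116 + (K(-7, 6) + b)*(75/322) = -116 + (0 - 8)*(75/322) = -116 - 600/322 = -116 - 8*75/322 = -116 - 300/161 = -18976/161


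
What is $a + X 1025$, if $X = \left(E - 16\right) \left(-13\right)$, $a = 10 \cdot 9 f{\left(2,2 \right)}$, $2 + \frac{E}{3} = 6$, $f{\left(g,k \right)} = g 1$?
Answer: $53480$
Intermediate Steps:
$f{\left(g,k \right)} = g$
$E = 12$ ($E = -6 + 3 \cdot 6 = -6 + 18 = 12$)
$a = 180$ ($a = 10 \cdot 9 \cdot 2 = 90 \cdot 2 = 180$)
$X = 52$ ($X = \left(12 - 16\right) \left(-13\right) = \left(-4\right) \left(-13\right) = 52$)
$a + X 1025 = 180 + 52 \cdot 1025 = 180 + 53300 = 53480$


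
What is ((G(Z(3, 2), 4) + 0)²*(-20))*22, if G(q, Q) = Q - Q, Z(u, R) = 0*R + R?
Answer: 0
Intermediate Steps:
Z(u, R) = R (Z(u, R) = 0 + R = R)
G(q, Q) = 0
((G(Z(3, 2), 4) + 0)²*(-20))*22 = ((0 + 0)²*(-20))*22 = (0²*(-20))*22 = (0*(-20))*22 = 0*22 = 0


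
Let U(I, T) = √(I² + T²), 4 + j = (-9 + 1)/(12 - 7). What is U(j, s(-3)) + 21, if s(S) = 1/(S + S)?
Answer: 21 + √28249/30 ≈ 26.602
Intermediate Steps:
s(S) = 1/(2*S)
j = -28/5 (j = -4 + (-9 + 1)/(12 - 7) = -4 - 8/5 = -28/5 ≈ -5.6000)
U(j, s(-3)) + 21 = √((-28/5)² + ((½)/(-3))²) + 21 = √(784/25 + ((½)*(-⅓))²) + 21 = √(784/25 + (-⅙)²) + 21 = √(784/25 + 1/36) + 21 = √(28249/900) + 21 = √28249/30 + 21 = 21 + √28249/30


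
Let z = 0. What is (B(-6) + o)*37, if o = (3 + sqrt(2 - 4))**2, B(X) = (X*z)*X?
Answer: 259 + 222*I*sqrt(2) ≈ 259.0 + 313.96*I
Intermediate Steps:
B(X) = 0 (B(X) = (X*0)*X = 0*X = 0)
o = (3 + I*sqrt(2))**2 (o = (3 + sqrt(-2))**2 = (3 + I*sqrt(2))**2 ≈ 7.0 + 8.4853*I)
(B(-6) + o)*37 = (0 + (3 + I*sqrt(2))**2)*37 = (3 + I*sqrt(2))**2*37 = 37*(3 + I*sqrt(2))**2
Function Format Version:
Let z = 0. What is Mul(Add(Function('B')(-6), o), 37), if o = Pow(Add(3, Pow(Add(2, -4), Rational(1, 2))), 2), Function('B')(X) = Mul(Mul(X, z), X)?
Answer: Add(259, Mul(222, I, Pow(2, Rational(1, 2)))) ≈ Add(259.00, Mul(313.96, I))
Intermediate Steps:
Function('B')(X) = 0 (Function('B')(X) = Mul(Mul(X, 0), X) = Mul(0, X) = 0)
o = Pow(Add(3, Mul(I, Pow(2, Rational(1, 2)))), 2) (o = Pow(Add(3, Pow(-2, Rational(1, 2))), 2) = Pow(Add(3, Mul(I, Pow(2, Rational(1, 2)))), 2) ≈ Add(7.0000, Mul(8.4853, I)))
Mul(Add(Function('B')(-6), o), 37) = Mul(Add(0, Pow(Add(3, Mul(I, Pow(2, Rational(1, 2)))), 2)), 37) = Mul(Pow(Add(3, Mul(I, Pow(2, Rational(1, 2)))), 2), 37) = Mul(37, Pow(Add(3, Mul(I, Pow(2, Rational(1, 2)))), 2))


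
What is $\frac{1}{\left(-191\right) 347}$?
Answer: $- \frac{1}{66277} \approx -1.5088 \cdot 10^{-5}$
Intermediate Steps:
$\frac{1}{\left(-191\right) 347} = \frac{1}{-66277} = - \frac{1}{66277}$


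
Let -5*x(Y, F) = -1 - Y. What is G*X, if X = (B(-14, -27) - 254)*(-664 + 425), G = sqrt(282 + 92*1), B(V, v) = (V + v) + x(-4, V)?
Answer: 353242*sqrt(374)/5 ≈ 1.3663e+6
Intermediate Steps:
x(Y, F) = 1/5 + Y/5 (x(Y, F) = -(-1 - Y)/5 = 1/5 + Y/5)
B(V, v) = -3/5 + V + v (B(V, v) = (V + v) + (1/5 + (1/5)*(-4)) = (V + v) + (1/5 - 4/5) = (V + v) - 3/5 = -3/5 + V + v)
G = sqrt(374) (G = sqrt(282 + 92) = sqrt(374) ≈ 19.339)
X = 353242/5 (X = ((-3/5 - 14 - 27) - 254)*(-664 + 425) = (-208/5 - 254)*(-239) = -1478/5*(-239) = 353242/5 ≈ 70648.)
G*X = sqrt(374)*(353242/5) = 353242*sqrt(374)/5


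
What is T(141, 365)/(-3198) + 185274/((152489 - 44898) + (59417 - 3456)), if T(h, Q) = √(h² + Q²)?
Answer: 92637/81776 - √153106/3198 ≈ 1.0105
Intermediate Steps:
T(h, Q) = √(Q² + h²)
T(141, 365)/(-3198) + 185274/((152489 - 44898) + (59417 - 3456)) = √(365² + 141²)/(-3198) + 185274/((152489 - 44898) + (59417 - 3456)) = √(133225 + 19881)*(-1/3198) + 185274/(107591 + 55961) = √153106*(-1/3198) + 185274/163552 = -√153106/3198 + 185274*(1/163552) = -√153106/3198 + 92637/81776 = 92637/81776 - √153106/3198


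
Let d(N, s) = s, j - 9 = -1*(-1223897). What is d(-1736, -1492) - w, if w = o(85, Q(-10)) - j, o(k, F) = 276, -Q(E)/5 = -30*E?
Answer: 1222138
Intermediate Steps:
j = 1223906 (j = 9 - 1*(-1223897) = 9 + 1223897 = 1223906)
Q(E) = 150*E (Q(E) = -(-150)*E = 150*E)
w = -1223630 (w = 276 - 1*1223906 = 276 - 1223906 = -1223630)
d(-1736, -1492) - w = -1492 - 1*(-1223630) = -1492 + 1223630 = 1222138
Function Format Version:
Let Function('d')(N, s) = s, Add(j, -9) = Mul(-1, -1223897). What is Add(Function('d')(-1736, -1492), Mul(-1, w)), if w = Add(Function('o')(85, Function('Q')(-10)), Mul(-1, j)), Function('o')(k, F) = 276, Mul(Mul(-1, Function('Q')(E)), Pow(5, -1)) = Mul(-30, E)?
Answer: 1222138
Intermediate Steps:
j = 1223906 (j = Add(9, Mul(-1, -1223897)) = Add(9, 1223897) = 1223906)
Function('Q')(E) = Mul(150, E) (Function('Q')(E) = Mul(-5, Mul(-30, E)) = Mul(150, E))
w = -1223630 (w = Add(276, Mul(-1, 1223906)) = Add(276, -1223906) = -1223630)
Add(Function('d')(-1736, -1492), Mul(-1, w)) = Add(-1492, Mul(-1, -1223630)) = Add(-1492, 1223630) = 1222138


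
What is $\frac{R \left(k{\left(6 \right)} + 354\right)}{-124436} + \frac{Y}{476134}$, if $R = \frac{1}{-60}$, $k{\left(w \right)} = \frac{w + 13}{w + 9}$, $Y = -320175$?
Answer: $- \frac{17927314675957}{26661694690800} \approx -0.6724$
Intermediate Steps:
$k{\left(w \right)} = \frac{13 + w}{9 + w}$
$R = - \frac{1}{60} \approx -0.016667$
$\frac{R \left(k{\left(6 \right)} + 354\right)}{-124436} + \frac{Y}{476134} = \frac{\left(- \frac{1}{60}\right) \left(\frac{13 + 6}{9 + 6} + 354\right)}{-124436} - \frac{320175}{476134} = - \frac{\frac{1}{15} \cdot 19 + 354}{60} \left(- \frac{1}{124436}\right) - \frac{320175}{476134} = - \frac{\frac{19}{15} + 354}{60} \left(- \frac{1}{124436}\right) - \frac{320175}{476134} = \left(- \frac{1}{60}\right) \frac{5329}{15} \left(- \frac{1}{124436}\right) - \frac{320175}{476134} = \left(- \frac{5329}{900}\right) \left(- \frac{1}{124436}\right) - \frac{320175}{476134} = \frac{5329}{111992400} - \frac{320175}{476134} = - \frac{17927314675957}{26661694690800}$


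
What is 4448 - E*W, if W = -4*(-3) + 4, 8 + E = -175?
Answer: 7376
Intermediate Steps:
E = -183 (E = -8 - 175 = -183)
W = 16 (W = 12 + 4 = 16)
4448 - E*W = 4448 - (-183)*16 = 4448 - 1*(-2928) = 4448 + 2928 = 7376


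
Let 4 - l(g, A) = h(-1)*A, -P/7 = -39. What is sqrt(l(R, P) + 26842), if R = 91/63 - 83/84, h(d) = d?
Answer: sqrt(27119) ≈ 164.68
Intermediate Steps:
R = 115/252 (R = 91*(1/63) - 83*1/84 = 13/9 - 83/84 = 115/252 ≈ 0.45635)
P = 273 (P = -7*(-39) = 273)
l(g, A) = 4 + A (l(g, A) = 4 - (-1)*A = 4 + A)
sqrt(l(R, P) + 26842) = sqrt((4 + 273) + 26842) = sqrt(277 + 26842) = sqrt(27119)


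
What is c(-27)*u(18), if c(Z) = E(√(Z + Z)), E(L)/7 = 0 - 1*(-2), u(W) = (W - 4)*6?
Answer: 1176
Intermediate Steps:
u(W) = -24 + 6*W (u(W) = (-4 + W)*6 = -24 + 6*W)
E(L) = 14 (E(L) = 7*(0 - 1*(-2)) = 7*(0 + 2) = 7*2 = 14)
c(Z) = 14
c(-27)*u(18) = 14*(-24 + 6*18) = 14*(-24 + 108) = 14*84 = 1176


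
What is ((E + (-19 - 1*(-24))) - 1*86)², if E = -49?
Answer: 16900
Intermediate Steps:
((E + (-19 - 1*(-24))) - 1*86)² = ((-49 + (-19 - 1*(-24))) - 1*86)² = ((-49 + (-19 + 24)) - 86)² = ((-49 + 5) - 86)² = (-44 - 86)² = (-130)² = 16900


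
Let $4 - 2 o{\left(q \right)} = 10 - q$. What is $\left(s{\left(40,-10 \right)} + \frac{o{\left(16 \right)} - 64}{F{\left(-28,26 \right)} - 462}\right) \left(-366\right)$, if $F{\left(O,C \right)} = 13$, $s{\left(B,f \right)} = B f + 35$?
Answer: $\frac{59960316}{449} \approx 1.3354 \cdot 10^{5}$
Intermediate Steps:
$o{\left(q \right)} = -3 + \frac{q}{2}$ ($o{\left(q \right)} = 2 - \frac{10 - q}{2} = 2 + \left(-5 + \frac{q}{2}\right) = -3 + \frac{q}{2}$)
$s{\left(B,f \right)} = 35 + B f$
$\left(s{\left(40,-10 \right)} + \frac{o{\left(16 \right)} - 64}{F{\left(-28,26 \right)} - 462}\right) \left(-366\right) = \left(\left(35 + 40 \left(-10\right)\right) + \frac{\left(-3 + \frac{1}{2} \cdot 16\right) - 64}{13 - 462}\right) \left(-366\right) = \left(\left(35 - 400\right) + \frac{\left(-3 + 8\right) - 64}{-449}\right) \left(-366\right) = \left(-365 + \left(5 - 64\right) \left(- \frac{1}{449}\right)\right) \left(-366\right) = \left(-365 - - \frac{59}{449}\right) \left(-366\right) = \left(-365 + \frac{59}{449}\right) \left(-366\right) = \left(- \frac{163826}{449}\right) \left(-366\right) = \frac{59960316}{449}$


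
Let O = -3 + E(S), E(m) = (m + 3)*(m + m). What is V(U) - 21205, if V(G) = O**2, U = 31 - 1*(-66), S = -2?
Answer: -21156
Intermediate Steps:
E(m) = 2*m*(3 + m) (E(m) = (3 + m)*(2*m) = 2*m*(3 + m))
U = 97 (U = 31 + 66 = 97)
O = -7 (O = -3 + 2*(-2)*(3 - 2) = -3 + 2*(-2)*1 = -3 - 4 = -7)
V(G) = 49 (V(G) = (-7)**2 = 49)
V(U) - 21205 = 49 - 21205 = -21156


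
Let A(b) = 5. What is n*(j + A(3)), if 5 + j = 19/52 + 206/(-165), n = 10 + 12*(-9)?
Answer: 371273/4290 ≈ 86.544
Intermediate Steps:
n = -98 (n = 10 - 108 = -98)
j = -50477/8580 (j = -5 + (19/52 + 206/(-165)) = -5 + (19*(1/52) + 206*(-1/165)) = -5 + (19/52 - 206/165) = -5 - 7577/8580 = -50477/8580 ≈ -5.8831)
n*(j + A(3)) = -98*(-50477/8580 + 5) = -98*(-7577/8580) = 371273/4290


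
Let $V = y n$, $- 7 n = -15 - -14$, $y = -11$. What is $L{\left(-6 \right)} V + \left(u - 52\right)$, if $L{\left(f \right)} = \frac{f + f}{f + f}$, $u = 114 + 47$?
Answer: $\frac{752}{7} \approx 107.43$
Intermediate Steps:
$n = \frac{1}{7}$ ($n = - \frac{-15 - -14}{7} = - \frac{-15 + 14}{7} = \left(- \frac{1}{7}\right) \left(-1\right) = \frac{1}{7} \approx 0.14286$)
$u = 161$
$L{\left(f \right)} = 1$ ($L{\left(f \right)} = \frac{2 f}{2 f} = 2 f \frac{1}{2 f} = 1$)
$V = - \frac{11}{7}$ ($V = \left(-11\right) \frac{1}{7} = - \frac{11}{7} \approx -1.5714$)
$L{\left(-6 \right)} V + \left(u - 52\right) = 1 \left(- \frac{11}{7}\right) + \left(161 - 52\right) = - \frac{11}{7} + \left(161 - 52\right) = - \frac{11}{7} + 109 = \frac{752}{7}$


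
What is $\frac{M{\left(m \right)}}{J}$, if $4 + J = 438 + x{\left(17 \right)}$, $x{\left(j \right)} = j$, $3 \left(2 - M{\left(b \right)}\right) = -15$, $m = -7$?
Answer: $\frac{7}{451} \approx 0.015521$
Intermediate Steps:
$M{\left(b \right)} = 7$ ($M{\left(b \right)} = 2 - -5 = 2 + 5 = 7$)
$J = 451$ ($J = -4 + \left(438 + 17\right) = -4 + 455 = 451$)
$\frac{M{\left(m \right)}}{J} = \frac{7}{451}$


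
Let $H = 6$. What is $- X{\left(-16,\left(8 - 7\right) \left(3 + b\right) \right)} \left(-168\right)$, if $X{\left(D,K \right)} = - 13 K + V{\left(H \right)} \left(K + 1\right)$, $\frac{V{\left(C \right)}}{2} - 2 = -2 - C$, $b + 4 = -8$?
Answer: $35784$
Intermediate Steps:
$b = -12$ ($b = -4 - 8 = -12$)
$V{\left(C \right)} = - 2 C$ ($V{\left(C \right)} = 4 + 2 \left(-2 - C\right) = 4 - \left(4 + 2 C\right) = - 2 C$)
$X{\left(D,K \right)} = -12 - 25 K$ ($X{\left(D,K \right)} = - 13 K + \left(-2\right) 6 \left(K + 1\right) = - 13 K - 12 \left(1 + K\right) = - 13 K - \left(12 + 12 K\right) = -12 - 25 K$)
$- X{\left(-16,\left(8 - 7\right) \left(3 + b\right) \right)} \left(-168\right) = - \left(-12 - 25 \left(8 - 7\right) \left(3 - 12\right)\right) \left(-168\right) = - \left(-12 - 25 \cdot 1 \left(-9\right)\right) \left(-168\right) = - \left(-12 - -225\right) \left(-168\right) = - \left(-12 + 225\right) \left(-168\right) = - 213 \left(-168\right) = \left(-1\right) \left(-35784\right) = 35784$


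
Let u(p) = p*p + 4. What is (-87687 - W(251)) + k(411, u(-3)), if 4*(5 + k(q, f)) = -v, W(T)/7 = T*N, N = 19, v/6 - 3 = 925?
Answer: -122467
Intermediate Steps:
v = 5568 (v = 18 + 6*925 = 18 + 5550 = 5568)
u(p) = 4 + p**2 (u(p) = p**2 + 4 = 4 + p**2)
W(T) = 133*T (W(T) = 7*(T*19) = 7*(19*T) = 133*T)
k(q, f) = -1397 (k(q, f) = -5 + (-1*5568)/4 = -5 + (1/4)*(-5568) = -5 - 1392 = -1397)
(-87687 - W(251)) + k(411, u(-3)) = (-87687 - 133*251) - 1397 = (-87687 - 1*33383) - 1397 = (-87687 - 33383) - 1397 = -121070 - 1397 = -122467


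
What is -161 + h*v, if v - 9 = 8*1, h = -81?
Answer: -1538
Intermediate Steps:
v = 17 (v = 9 + 8*1 = 9 + 8 = 17)
-161 + h*v = -161 - 81*17 = -161 - 1377 = -1538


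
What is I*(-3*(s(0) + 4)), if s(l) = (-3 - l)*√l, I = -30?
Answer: 360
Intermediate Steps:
s(l) = √l*(-3 - l)
I*(-3*(s(0) + 4)) = -(-90)*(√0*(-3 - 1*0) + 4) = -(-90)*(0*(-3 + 0) + 4) = -(-90)*(0*(-3) + 4) = -(-90)*(0 + 4) = -(-90)*4 = -30*(-12) = 360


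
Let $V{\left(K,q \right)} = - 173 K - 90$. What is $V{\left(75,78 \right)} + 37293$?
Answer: $24228$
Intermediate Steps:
$V{\left(K,q \right)} = -90 - 173 K$
$V{\left(75,78 \right)} + 37293 = \left(-90 - 12975\right) + 37293 = -13065 + 37293 = 24228$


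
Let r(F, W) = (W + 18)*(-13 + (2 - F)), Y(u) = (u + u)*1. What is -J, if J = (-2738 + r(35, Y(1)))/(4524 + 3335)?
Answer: 3658/7859 ≈ 0.46545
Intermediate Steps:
Y(u) = 2*u (Y(u) = (2*u)*1 = 2*u)
r(F, W) = (-11 - F)*(18 + W) (r(F, W) = (18 + W)*(-11 - F) = (-11 - F)*(18 + W))
J = -3658/7859 (J = (-2738 + (-198 - 18*35 - 22 - 1*35*2*1))/(4524 + 3335) = (-2738 + (-198 - 630 - 11*2 - 1*35*2))/7859 = (-2738 + (-198 - 630 - 22 - 70))*(1/7859) = (-2738 - 920)*(1/7859) = -3658*1/7859 = -3658/7859 ≈ -0.46545)
-J = -1*(-3658/7859) = 3658/7859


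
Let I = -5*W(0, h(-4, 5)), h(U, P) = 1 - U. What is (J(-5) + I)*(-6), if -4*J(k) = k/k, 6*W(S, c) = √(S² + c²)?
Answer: 53/2 ≈ 26.500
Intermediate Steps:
W(S, c) = √(S² + c²)/6
J(k) = -¼ (J(k) = -k/(4*k) = -¼*1 = -¼)
I = -25/6 (I = -5*√(0² + (1 - 1*(-4))²)/6 = -5*√(0 + (1 + 4)²)/6 = -5*√(0 + 5²)/6 = -5*√(0 + 25)/6 = -5*√25/6 = -5*5/6 = -5*⅚ = -25/6 ≈ -4.1667)
(J(-5) + I)*(-6) = (-¼ - 25/6)*(-6) = -53/12*(-6) = 53/2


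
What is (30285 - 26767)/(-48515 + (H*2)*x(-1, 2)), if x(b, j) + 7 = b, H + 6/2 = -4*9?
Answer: -3518/47891 ≈ -0.073458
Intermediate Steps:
H = -39 (H = -3 - 4*9 = -3 - 36 = -39)
x(b, j) = -7 + b
(30285 - 26767)/(-48515 + (H*2)*x(-1, 2)) = (30285 - 26767)/(-48515 + (-39*2)*(-7 - 1)) = 3518/(-48515 - 78*(-8)) = 3518/(-48515 + 624) = 3518/(-47891) = 3518*(-1/47891) = -3518/47891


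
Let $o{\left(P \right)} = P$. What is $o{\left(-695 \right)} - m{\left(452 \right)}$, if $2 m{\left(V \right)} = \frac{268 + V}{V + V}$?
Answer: $- \frac{78580}{113} \approx -695.4$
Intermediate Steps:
$m{\left(V \right)} = \frac{268 + V}{4 V}$ ($m{\left(V \right)} = \frac{\left(268 + V\right) \frac{1}{V + V}}{2} = \frac{\left(268 + V\right) \frac{1}{2 V}}{2} = \frac{\frac{1}{2} \frac{1}{V} \left(268 + V\right)}{2} = \frac{268 + V}{4 V}$)
$o{\left(-695 \right)} - m{\left(452 \right)} = -695 - \frac{268 + 452}{4 \cdot 452} = -695 - \frac{1}{4} \cdot \frac{1}{452} \cdot 720 = -695 - \frac{45}{113} = - \frac{78580}{113}$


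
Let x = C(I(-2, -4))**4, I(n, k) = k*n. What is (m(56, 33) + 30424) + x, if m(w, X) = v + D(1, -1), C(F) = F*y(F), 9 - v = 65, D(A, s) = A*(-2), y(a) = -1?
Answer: 34462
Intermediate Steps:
D(A, s) = -2*A
v = -56 (v = 9 - 1*65 = 9 - 65 = -56)
C(F) = -F (C(F) = F*(-1) = -F)
m(w, X) = -58 (m(w, X) = -56 - 2*1 = -56 - 2 = -58)
x = 4096 (x = (-(-4)*(-2))**4 = (-1*8)**4 = (-8)**4 = 4096)
(m(56, 33) + 30424) + x = (-58 + 30424) + 4096 = 30366 + 4096 = 34462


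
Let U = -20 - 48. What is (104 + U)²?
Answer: 1296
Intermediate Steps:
U = -68
(104 + U)² = (104 - 68)² = 36² = 1296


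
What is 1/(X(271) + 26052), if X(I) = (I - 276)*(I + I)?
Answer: 1/23342 ≈ 4.2841e-5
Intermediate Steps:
X(I) = 2*I*(-276 + I) (X(I) = (-276 + I)*(2*I) = 2*I*(-276 + I))
1/(X(271) + 26052) = 1/(2*271*(-276 + 271) + 26052) = 1/(2*271*(-5) + 26052) = 1/(-2710 + 26052) = 1/23342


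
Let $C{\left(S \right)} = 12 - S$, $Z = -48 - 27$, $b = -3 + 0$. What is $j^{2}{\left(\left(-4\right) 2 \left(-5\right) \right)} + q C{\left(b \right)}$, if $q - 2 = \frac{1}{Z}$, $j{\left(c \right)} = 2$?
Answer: $\frac{169}{5} \approx 33.8$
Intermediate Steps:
$b = -3$
$Z = -75$
$q = \frac{149}{75}$ ($q = 2 + \frac{1}{-75} = 2 - \frac{1}{75} = \frac{149}{75} \approx 1.9867$)
$j^{2}{\left(\left(-4\right) 2 \left(-5\right) \right)} + q C{\left(b \right)} = 2^{2} + \frac{149 \left(12 - -3\right)}{75} = 4 + \frac{149 \left(12 + 3\right)}{75} = 4 + \frac{149}{75} \cdot 15 = 4 + \frac{149}{5} = \frac{169}{5}$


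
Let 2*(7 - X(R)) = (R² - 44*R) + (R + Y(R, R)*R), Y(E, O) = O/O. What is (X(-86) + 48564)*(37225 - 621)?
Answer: 1576424468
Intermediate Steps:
Y(E, O) = 1
X(R) = 7 + 21*R - R²/2 (X(R) = 7 - ((R² - 44*R) + (R + 1*R))/2 = 7 - ((R² - 44*R) + (R + R))/2 = 7 - ((R² - 44*R) + 2*R)/2 = 7 - (R² - 42*R)/2 = 7 + (21*R - R²/2) = 7 + 21*R - R²/2)
(X(-86) + 48564)*(37225 - 621) = ((7 + 21*(-86) - ½*(-86)²) + 48564)*(37225 - 621) = ((7 - 1806 - ½*7396) + 48564)*36604 = ((7 - 1806 - 3698) + 48564)*36604 = (-5497 + 48564)*36604 = 43067*36604 = 1576424468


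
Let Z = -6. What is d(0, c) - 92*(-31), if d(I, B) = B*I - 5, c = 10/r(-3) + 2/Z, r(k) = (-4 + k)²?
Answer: 2847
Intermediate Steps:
c = -19/147 (c = 10/((-4 - 3)²) + 2/(-6) = 10/((-7)²) + 2*(-⅙) = 10/49 - ⅓ = -19/147 ≈ -0.12925)
d(I, B) = -5 + B*I
d(0, c) - 92*(-31) = (-5 - 19/147*0) - 92*(-31) = (-5 + 0) + 2852 = -5 + 2852 = 2847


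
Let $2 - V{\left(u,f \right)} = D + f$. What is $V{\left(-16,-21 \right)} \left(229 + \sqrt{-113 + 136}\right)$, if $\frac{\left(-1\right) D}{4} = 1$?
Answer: $6183 + 27 \sqrt{23} \approx 6312.5$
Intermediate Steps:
$D = -4$ ($D = \left(-4\right) 1 = -4$)
$V{\left(u,f \right)} = 6 - f$ ($V{\left(u,f \right)} = 2 - \left(-4 + f\right) = 6 - f$)
$V{\left(-16,-21 \right)} \left(229 + \sqrt{-113 + 136}\right) = \left(6 - -21\right) \left(229 + \sqrt{-113 + 136}\right) = \left(6 + 21\right) \left(229 + \sqrt{23}\right) = 27 \left(229 + \sqrt{23}\right) = 6183 + 27 \sqrt{23}$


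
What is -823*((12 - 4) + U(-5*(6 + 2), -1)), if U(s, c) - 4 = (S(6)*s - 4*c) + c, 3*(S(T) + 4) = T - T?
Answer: -144025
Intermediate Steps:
S(T) = -4 (S(T) = -4 + (T - T)/3 = -4 + (⅓)*0 = -4 + 0 = -4)
U(s, c) = 4 - 4*s - 3*c (U(s, c) = 4 + ((-4*s - 4*c) + c) = 4 + ((-4*c - 4*s) + c) = 4 + (-4*s - 3*c) = 4 - 4*s - 3*c)
-823*((12 - 4) + U(-5*(6 + 2), -1)) = -823*((12 - 4) + (4 - (-20)*(6 + 2) - 3*(-1))) = -823*(8 + (4 - (-20)*8 + 3)) = -823*(8 + (4 - 4*(-40) + 3)) = -823*(8 + (4 + 160 + 3)) = -823*(8 + 167) = -823*175 = -144025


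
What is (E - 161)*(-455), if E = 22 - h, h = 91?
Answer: 104650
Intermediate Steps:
E = -69 (E = 22 - 1*91 = 22 - 91 = -69)
(E - 161)*(-455) = (-69 - 161)*(-455) = -230*(-455) = 104650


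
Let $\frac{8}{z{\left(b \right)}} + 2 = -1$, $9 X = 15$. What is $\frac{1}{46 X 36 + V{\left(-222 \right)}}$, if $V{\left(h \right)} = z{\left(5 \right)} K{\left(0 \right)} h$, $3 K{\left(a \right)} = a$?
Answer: $\frac{1}{2760} \approx 0.00036232$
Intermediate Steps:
$X = \frac{5}{3}$ ($X = \frac{1}{9} \cdot 15 = \frac{5}{3} \approx 1.6667$)
$K{\left(a \right)} = \frac{a}{3}$
$z{\left(b \right)} = - \frac{8}{3}$ ($z{\left(b \right)} = \frac{8}{-2 - 1} = \frac{8}{-3} = 8 \left(- \frac{1}{3}\right) = - \frac{8}{3}$)
$V{\left(h \right)} = 0$ ($V{\left(h \right)} = - \frac{8 \cdot \frac{1}{3} \cdot 0}{3} h = \left(- \frac{8}{3}\right) 0 h = 0 h = 0$)
$\frac{1}{46 X 36 + V{\left(-222 \right)}} = \frac{1}{46 \cdot \frac{5}{3} \cdot 36 + 0} = \frac{1}{\frac{230}{3} \cdot 36 + 0} = \frac{1}{2760 + 0} = \frac{1}{2760}$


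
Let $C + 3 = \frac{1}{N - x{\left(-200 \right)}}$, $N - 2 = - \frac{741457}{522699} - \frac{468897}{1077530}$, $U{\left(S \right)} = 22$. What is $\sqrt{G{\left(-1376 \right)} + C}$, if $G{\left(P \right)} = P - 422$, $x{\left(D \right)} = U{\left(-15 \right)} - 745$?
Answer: $\frac{i \sqrt{3893751999726692624792530051}}{1470372778381} \approx 42.438 i$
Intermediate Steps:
$x{\left(D \right)} = -723$ ($x{\left(D \right)} = 22 - 745 = -723$)
$N = \frac{297521851}{2033299110}$ ($N = 2 - \left(\frac{468897}{1077530} + \frac{741457}{522699}\right) = 2 - \frac{3769076369}{2033299110} = \frac{297521851}{2033299110} \approx 0.14632$)
$G{\left(P \right)} = -422 + P$ ($G{\left(P \right)} = P - 422 = -422 + P$)
$C = - \frac{4409085036033}{1470372778381}$ ($C = -3 + \frac{1}{\frac{297521851}{2033299110} - -723} = -3 + \frac{1}{\frac{297521851}{2033299110} + 723} = -3 + \frac{1}{\frac{1470372778381}{2033299110}} = -3 + \frac{2033299110}{1470372778381} = - \frac{4409085036033}{1470372778381} \approx -2.9986$)
$\sqrt{G{\left(-1376 \right)} + C} = \sqrt{\left(-422 - 1376\right) - \frac{4409085036033}{1470372778381}} = \sqrt{-1798 - \frac{4409085036033}{1470372778381}} = \sqrt{- \frac{2648139340565071}{1470372778381}} = \frac{i \sqrt{3893751999726692624792530051}}{1470372778381}$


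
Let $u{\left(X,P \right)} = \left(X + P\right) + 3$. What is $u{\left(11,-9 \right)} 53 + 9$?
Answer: $274$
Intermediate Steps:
$u{\left(X,P \right)} = 3 + P + X$ ($u{\left(X,P \right)} = \left(P + X\right) + 3 = 3 + P + X$)
$u{\left(11,-9 \right)} 53 + 9 = \left(3 - 9 + 11\right) 53 + 9 = 5 \cdot 53 + 9 = 265 + 9 = 274$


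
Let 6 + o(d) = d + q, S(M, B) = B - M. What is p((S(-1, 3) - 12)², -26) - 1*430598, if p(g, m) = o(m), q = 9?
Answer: -430621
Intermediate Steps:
o(d) = 3 + d (o(d) = -6 + (d + 9) = -6 + (9 + d) = 3 + d)
p(g, m) = 3 + m
p((S(-1, 3) - 12)², -26) - 1*430598 = (3 - 26) - 1*430598 = -23 - 430598 = -430621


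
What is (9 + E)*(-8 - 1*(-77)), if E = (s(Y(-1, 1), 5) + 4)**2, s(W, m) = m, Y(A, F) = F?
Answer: 6210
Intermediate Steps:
E = 81 (E = (5 + 4)**2 = 9**2 = 81)
(9 + E)*(-8 - 1*(-77)) = (9 + 81)*(-8 - 1*(-77)) = 90*(-8 + 77) = 90*69 = 6210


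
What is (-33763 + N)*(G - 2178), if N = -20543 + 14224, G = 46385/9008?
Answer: 392263274599/4504 ≈ 8.7092e+7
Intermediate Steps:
G = 46385/9008 (G = 46385*(1/9008) = 46385/9008 ≈ 5.1493)
N = -6319
(-33763 + N)*(G - 2178) = (-33763 - 6319)*(46385/9008 - 2178) = -40082*(-19573039/9008) = 392263274599/4504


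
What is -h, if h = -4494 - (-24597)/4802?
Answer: 21555591/4802 ≈ 4488.9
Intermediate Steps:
h = -21555591/4802 (h = -4494 - (-24597)/4802 = -4494 - 1*(-24597/4802) = -4494 + 24597/4802 = -21555591/4802 ≈ -4488.9)
-h = -1*(-21555591/4802) = 21555591/4802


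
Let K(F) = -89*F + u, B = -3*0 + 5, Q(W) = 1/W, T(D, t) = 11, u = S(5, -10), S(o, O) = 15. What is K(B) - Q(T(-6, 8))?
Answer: -4731/11 ≈ -430.09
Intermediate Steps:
u = 15
B = 5 (B = 0 + 5 = 5)
K(F) = 15 - 89*F (K(F) = -89*F + 15 = 15 - 89*F)
K(B) - Q(T(-6, 8)) = (15 - 89*5) - 1/11 = (15 - 445) - 1*1/11 = -430 - 1/11 = -4731/11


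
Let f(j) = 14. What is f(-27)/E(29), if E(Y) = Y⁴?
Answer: 14/707281 ≈ 1.9794e-5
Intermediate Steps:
f(-27)/E(29) = 14/(29⁴) = 14/707281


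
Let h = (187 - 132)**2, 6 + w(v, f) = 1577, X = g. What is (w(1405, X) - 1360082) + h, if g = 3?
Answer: -1355486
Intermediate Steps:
X = 3
w(v, f) = 1571 (w(v, f) = -6 + 1577 = 1571)
h = 3025 (h = 55**2 = 3025)
(w(1405, X) - 1360082) + h = (1571 - 1360082) + 3025 = -1358511 + 3025 = -1355486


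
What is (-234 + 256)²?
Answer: 484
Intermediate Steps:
(-234 + 256)² = 22² = 484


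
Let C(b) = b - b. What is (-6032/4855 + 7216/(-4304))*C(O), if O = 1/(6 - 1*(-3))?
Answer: 0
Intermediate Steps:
O = 1/9 (O = 1/(6 + 3) = 1/9 ≈ 0.11111)
C(b) = 0
(-6032/4855 + 7216/(-4304))*C(O) = (-6032/4855 + 7216/(-4304))*0 = (-6032*1/4855 + 7216*(-1/4304))*0 = (-6032/4855 - 451/269)*0 = -3812213/1305995*0 = 0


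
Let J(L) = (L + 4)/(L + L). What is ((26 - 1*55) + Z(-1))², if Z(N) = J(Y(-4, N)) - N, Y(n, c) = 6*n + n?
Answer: 37249/49 ≈ 760.18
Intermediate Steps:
Y(n, c) = 7*n
J(L) = (4 + L)/(2*L) (J(L) = (4 + L)/((2*L)) = (4 + L)*(1/(2*L)) = (4 + L)/(2*L))
Z(N) = 3/7 - N (Z(N) = (4 + 7*(-4))/(2*((7*(-4)))) - N = (½)*(4 - 28)/(-28) - N = (½)*(-1/28)*(-24) - N = 3/7 - N)
((26 - 1*55) + Z(-1))² = ((26 - 1*55) + (3/7 - 1*(-1)))² = ((26 - 55) + (3/7 + 1))² = (-29 + 10/7)² = (-193/7)² = 37249/49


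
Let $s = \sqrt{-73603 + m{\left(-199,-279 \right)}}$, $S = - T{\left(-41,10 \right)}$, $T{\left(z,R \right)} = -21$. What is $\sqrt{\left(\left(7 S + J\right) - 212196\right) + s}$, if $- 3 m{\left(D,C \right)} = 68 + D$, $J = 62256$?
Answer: $\frac{\sqrt{-1348137 + 3 i \sqrt{662034}}}{3} \approx 0.35038 + 387.03 i$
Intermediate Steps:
$m{\left(D,C \right)} = - \frac{68}{3} - \frac{D}{3}$ ($m{\left(D,C \right)} = - \frac{68 + D}{3} = - \frac{68}{3} - \frac{D}{3}$)
$S = 21$ ($S = \left(-1\right) \left(-21\right) = 21$)
$s = \frac{i \sqrt{662034}}{3}$ ($s = \sqrt{-73603 - - \frac{131}{3}} = \sqrt{-73603 + \left(- \frac{68}{3} + \frac{199}{3}\right)} = \sqrt{-73603 + \frac{131}{3}} = \sqrt{- \frac{220678}{3}} = \frac{i \sqrt{662034}}{3} \approx 271.22 i$)
$\sqrt{\left(\left(7 S + J\right) - 212196\right) + s} = \sqrt{\left(\left(7 \cdot 21 + 62256\right) - 212196\right) + \frac{i \sqrt{662034}}{3}} = \sqrt{\left(\left(147 + 62256\right) - 212196\right) + \frac{i \sqrt{662034}}{3}} = \sqrt{\left(62403 - 212196\right) + \frac{i \sqrt{662034}}{3}} = \sqrt{-149793 + \frac{i \sqrt{662034}}{3}}$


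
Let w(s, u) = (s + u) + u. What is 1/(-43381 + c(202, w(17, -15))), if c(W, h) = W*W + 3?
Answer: -1/2574 ≈ -0.00038850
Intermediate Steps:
w(s, u) = s + 2*u
c(W, h) = 3 + W² (c(W, h) = W² + 3 = 3 + W²)
1/(-43381 + c(202, w(17, -15))) = 1/(-43381 + (3 + 202²)) = 1/(-43381 + (3 + 40804)) = 1/(-43381 + 40807) = 1/(-2574) = -1/2574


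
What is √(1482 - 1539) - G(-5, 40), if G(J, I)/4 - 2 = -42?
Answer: 160 + I*√57 ≈ 160.0 + 7.5498*I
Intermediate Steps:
G(J, I) = -160 (G(J, I) = 8 + 4*(-42) = 8 - 168 = -160)
√(1482 - 1539) - G(-5, 40) = √(1482 - 1539) - 1*(-160) = √(-57) + 160 = I*√57 + 160 = 160 + I*√57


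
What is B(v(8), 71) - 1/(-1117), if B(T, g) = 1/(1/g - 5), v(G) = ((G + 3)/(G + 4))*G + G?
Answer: -78953/395418 ≈ -0.19967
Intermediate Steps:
v(G) = G + G*(3 + G)/(4 + G) (v(G) = ((3 + G)/(4 + G))*G + G = G*(3 + G)/(4 + G) + G = G + G*(3 + G)/(4 + G))
B(T, g) = 1/(-5 + 1/g)
B(v(8), 71) - 1/(-1117) = -1*71/(-1 + 5*71) - 1/(-1117) = -1*71/(-1 + 355) - 1*(-1/1117) = -1*71/354 + 1/1117 = -1*71*1/354 + 1/1117 = -71/354 + 1/1117 = -78953/395418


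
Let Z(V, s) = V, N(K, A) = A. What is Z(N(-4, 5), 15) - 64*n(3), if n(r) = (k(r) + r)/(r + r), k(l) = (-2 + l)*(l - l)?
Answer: -27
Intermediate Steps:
k(l) = 0 (k(l) = (-2 + l)*0 = 0)
n(r) = ½ (n(r) = (0 + r)/(r + r) = r/((2*r)) = r*(1/(2*r)) = ½)
Z(N(-4, 5), 15) - 64*n(3) = 5 - 64*½ = 5 - 32 = -27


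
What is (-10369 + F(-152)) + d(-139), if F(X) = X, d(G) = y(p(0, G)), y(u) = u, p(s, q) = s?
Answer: -10521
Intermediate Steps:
d(G) = 0
(-10369 + F(-152)) + d(-139) = (-10369 - 152) + 0 = -10521 + 0 = -10521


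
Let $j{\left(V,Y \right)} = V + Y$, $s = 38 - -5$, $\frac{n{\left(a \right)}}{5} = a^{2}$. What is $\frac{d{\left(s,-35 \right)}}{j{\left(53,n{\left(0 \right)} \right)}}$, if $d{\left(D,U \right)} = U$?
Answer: $- \frac{35}{53} \approx -0.66038$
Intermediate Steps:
$n{\left(a \right)} = 5 a^{2}$
$s = 43$ ($s = 38 + 5 = 43$)
$\frac{d{\left(s,-35 \right)}}{j{\left(53,n{\left(0 \right)} \right)}} = - \frac{35}{53 + 5 \cdot 0^{2}} = - \frac{35}{53 + 5 \cdot 0} = - \frac{35}{53 + 0} = - \frac{35}{53}$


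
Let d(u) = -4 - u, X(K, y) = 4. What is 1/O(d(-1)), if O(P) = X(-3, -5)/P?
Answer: -3/4 ≈ -0.75000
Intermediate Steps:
O(P) = 4/P
1/O(d(-1)) = 1/(4/(-4 - 1*(-1))) = 1/(4/(-4 + 1)) = 1/(4/(-3)) = 1/(4*(-1/3)) = 1/(-4/3) = -3/4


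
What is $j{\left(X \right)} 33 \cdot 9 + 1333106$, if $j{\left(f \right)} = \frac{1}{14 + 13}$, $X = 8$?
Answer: $1333117$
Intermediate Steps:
$j{\left(f \right)} = \frac{1}{27}$
$j{\left(X \right)} 33 \cdot 9 + 1333106 = \frac{1}{27} \cdot 33 \cdot 9 + 1333106 = \frac{11}{9} \cdot 9 + 1333106 = 11 + 1333106 = 1333117$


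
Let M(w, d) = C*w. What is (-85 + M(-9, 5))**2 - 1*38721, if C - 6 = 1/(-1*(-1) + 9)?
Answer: -1914899/100 ≈ -19149.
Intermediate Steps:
C = 61/10 (C = 6 + 1/(-1*(-1) + 9) = 6 + 1/(1 + 9) = 6 + 1/10 = 61/10 ≈ 6.1000)
M(w, d) = 61*w/10
(-85 + M(-9, 5))**2 - 1*38721 = (-85 + (61/10)*(-9))**2 - 1*38721 = (-85 - 549/10)**2 - 38721 = (-1399/10)**2 - 38721 = 1957201/100 - 38721 = -1914899/100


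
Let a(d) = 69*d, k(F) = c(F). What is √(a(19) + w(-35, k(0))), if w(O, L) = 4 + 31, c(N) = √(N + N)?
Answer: √1346 ≈ 36.688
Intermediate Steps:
c(N) = √2*√N (c(N) = √(2*N) = √2*√N)
k(F) = √2*√F
w(O, L) = 35
√(a(19) + w(-35, k(0))) = √(69*19 + 35) = √(1311 + 35) = √1346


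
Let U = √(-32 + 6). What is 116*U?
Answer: 116*I*√26 ≈ 591.49*I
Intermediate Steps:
U = I*√26 (U = √(-26) = I*√26 ≈ 5.099*I)
116*U = 116*(I*√26) = 116*I*√26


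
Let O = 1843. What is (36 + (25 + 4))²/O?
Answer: 4225/1843 ≈ 2.2925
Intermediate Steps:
(36 + (25 + 4))²/O = (36 + (25 + 4))²/1843 = (36 + 29)²*(1/1843) = 65²*(1/1843) = 4225*(1/1843) = 4225/1843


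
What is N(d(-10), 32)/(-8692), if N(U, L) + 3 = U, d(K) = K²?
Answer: -97/8692 ≈ -0.011160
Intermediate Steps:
N(U, L) = -3 + U
N(d(-10), 32)/(-8692) = (-3 + (-10)²)/(-8692) = (-3 + 100)*(-1/8692) = 97*(-1/8692) = -97/8692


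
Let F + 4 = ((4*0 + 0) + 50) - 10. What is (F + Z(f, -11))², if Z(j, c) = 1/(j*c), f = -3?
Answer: 1413721/1089 ≈ 1298.2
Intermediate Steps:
Z(j, c) = 1/(c*j)
F = 36 (F = -4 + (((4*0 + 0) + 50) - 10) = -4 + (((0 + 0) + 50) - 10) = -4 + ((0 + 50) - 10) = -4 + (50 - 10) = -4 + 40 = 36)
(F + Z(f, -11))² = (36 + 1/(-11*(-3)))² = (36 - 1/11*(-⅓))² = (36 + 1/33)² = (1189/33)² = 1413721/1089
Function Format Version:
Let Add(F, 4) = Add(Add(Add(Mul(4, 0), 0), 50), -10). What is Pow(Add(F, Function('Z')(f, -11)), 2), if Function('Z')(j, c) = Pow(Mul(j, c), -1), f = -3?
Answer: Rational(1413721, 1089) ≈ 1298.2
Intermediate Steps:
Function('Z')(j, c) = Mul(Pow(c, -1), Pow(j, -1)) (Function('Z')(j, c) = Pow(Mul(c, j), -1) = Mul(Pow(c, -1), Pow(j, -1)))
F = 36 (F = Add(-4, Add(Add(Add(Mul(4, 0), 0), 50), -10)) = Add(-4, Add(Add(Add(0, 0), 50), -10)) = Add(-4, Add(Add(0, 50), -10)) = Add(-4, Add(50, -10)) = Add(-4, 40) = 36)
Pow(Add(F, Function('Z')(f, -11)), 2) = Pow(Add(36, Mul(Pow(-11, -1), Pow(-3, -1))), 2) = Pow(Add(36, Mul(Rational(-1, 11), Rational(-1, 3))), 2) = Pow(Add(36, Rational(1, 33)), 2) = Pow(Rational(1189, 33), 2) = Rational(1413721, 1089)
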